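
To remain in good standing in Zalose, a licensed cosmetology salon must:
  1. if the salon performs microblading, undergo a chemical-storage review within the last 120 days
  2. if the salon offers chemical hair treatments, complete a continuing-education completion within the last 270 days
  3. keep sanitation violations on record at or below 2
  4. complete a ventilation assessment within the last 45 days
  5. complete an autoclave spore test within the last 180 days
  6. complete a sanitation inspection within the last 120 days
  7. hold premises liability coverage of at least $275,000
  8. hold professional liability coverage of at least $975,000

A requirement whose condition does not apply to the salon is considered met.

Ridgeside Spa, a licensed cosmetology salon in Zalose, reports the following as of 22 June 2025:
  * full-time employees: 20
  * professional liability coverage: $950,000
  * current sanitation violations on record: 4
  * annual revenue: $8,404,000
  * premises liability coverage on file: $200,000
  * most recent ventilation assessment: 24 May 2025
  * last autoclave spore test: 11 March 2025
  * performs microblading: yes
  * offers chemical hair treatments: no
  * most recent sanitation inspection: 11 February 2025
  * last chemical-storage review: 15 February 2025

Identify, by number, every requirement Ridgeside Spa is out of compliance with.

1, 3, 6, 7, 8

1. condition 'performs microblading' holds; chemical-storage review 127 days ago vs limit 120 → not met
2. condition 'offers chemical hair treatments' does not hold → requirement n/a → met
3. sanitation violations on record 4 > 2 → not met
4. ventilation assessment 29 days ago vs limit 45 → met
5. autoclave spore test 103 days ago vs limit 180 → met
6. sanitation inspection 131 days ago vs limit 120 → not met
7. premises liability coverage $200,000 < $275,000 → not met
8. professional liability coverage $950,000 < $975,000 → not met
Not met: 1, 3, 6, 7, 8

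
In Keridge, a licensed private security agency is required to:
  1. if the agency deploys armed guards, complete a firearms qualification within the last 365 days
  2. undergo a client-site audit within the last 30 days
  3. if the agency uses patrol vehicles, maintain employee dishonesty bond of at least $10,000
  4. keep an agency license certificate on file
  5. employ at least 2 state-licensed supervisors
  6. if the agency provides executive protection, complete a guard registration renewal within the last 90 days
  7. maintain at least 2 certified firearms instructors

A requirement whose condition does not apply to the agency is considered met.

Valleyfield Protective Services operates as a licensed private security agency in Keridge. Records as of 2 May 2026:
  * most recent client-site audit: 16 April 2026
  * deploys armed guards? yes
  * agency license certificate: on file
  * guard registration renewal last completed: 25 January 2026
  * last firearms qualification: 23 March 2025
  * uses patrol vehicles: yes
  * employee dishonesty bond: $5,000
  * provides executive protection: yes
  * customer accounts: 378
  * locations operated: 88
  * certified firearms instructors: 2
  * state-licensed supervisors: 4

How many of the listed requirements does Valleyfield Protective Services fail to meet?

1. condition 'deploys armed guards' holds; firearms qualification 405 days ago vs limit 365 → not met
2. client-site audit 16 days ago vs limit 30 → met
3. condition 'uses patrol vehicles' holds; employee dishonesty bond $5,000 < $10,000 → not met
4. agency license certificate present → met
5. state-licensed supervisors 4 ≥ 2 → met
6. condition 'provides executive protection' holds; guard registration renewal 97 days ago vs limit 90 → not met
7. certified firearms instructors 2 ≥ 2 → met
Not met: 3 of 7

3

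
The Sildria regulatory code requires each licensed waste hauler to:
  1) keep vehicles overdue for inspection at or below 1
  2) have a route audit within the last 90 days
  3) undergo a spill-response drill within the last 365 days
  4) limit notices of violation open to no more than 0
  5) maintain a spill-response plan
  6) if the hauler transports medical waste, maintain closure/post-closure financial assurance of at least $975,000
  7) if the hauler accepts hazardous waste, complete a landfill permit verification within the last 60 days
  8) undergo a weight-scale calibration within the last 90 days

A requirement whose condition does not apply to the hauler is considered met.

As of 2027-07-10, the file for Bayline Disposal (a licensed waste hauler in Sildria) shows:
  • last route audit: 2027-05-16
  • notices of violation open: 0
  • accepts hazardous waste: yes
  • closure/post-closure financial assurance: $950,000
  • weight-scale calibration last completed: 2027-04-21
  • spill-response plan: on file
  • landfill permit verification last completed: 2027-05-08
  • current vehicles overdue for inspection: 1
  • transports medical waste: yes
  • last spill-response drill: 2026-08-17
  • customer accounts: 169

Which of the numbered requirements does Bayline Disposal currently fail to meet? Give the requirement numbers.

1. vehicles overdue for inspection 1 ≤ 1 → met
2. route audit 55 days ago vs limit 90 → met
3. spill-response drill 327 days ago vs limit 365 → met
4. notices of violation open 0 ≤ 0 → met
5. spill-response plan present → met
6. condition 'transports medical waste' holds; closure/post-closure financial assurance $950,000 < $975,000 → not met
7. condition 'accepts hazardous waste' holds; landfill permit verification 63 days ago vs limit 60 → not met
8. weight-scale calibration 80 days ago vs limit 90 → met
Not met: 6, 7

6, 7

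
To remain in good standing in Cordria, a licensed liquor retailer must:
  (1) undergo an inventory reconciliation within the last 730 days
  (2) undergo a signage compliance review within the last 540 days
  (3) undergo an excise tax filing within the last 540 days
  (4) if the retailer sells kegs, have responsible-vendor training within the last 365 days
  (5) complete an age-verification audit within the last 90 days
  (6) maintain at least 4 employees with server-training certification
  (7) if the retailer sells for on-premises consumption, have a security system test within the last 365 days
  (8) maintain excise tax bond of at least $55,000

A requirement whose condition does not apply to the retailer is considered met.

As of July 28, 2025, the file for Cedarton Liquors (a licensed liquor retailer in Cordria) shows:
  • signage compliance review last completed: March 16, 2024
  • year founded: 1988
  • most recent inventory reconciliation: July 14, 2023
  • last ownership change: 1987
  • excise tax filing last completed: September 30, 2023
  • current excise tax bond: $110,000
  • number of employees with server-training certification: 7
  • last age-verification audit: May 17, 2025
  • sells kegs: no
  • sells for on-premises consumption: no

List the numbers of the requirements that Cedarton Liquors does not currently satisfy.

1. inventory reconciliation 745 days ago vs limit 730 → not met
2. signage compliance review 499 days ago vs limit 540 → met
3. excise tax filing 667 days ago vs limit 540 → not met
4. condition 'sells kegs' does not hold → requirement n/a → met
5. age-verification audit 72 days ago vs limit 90 → met
6. employees with server-training certification 7 ≥ 4 → met
7. condition 'sells for on-premises consumption' does not hold → requirement n/a → met
8. excise tax bond $110,000 ≥ $55,000 → met
Not met: 1, 3

1, 3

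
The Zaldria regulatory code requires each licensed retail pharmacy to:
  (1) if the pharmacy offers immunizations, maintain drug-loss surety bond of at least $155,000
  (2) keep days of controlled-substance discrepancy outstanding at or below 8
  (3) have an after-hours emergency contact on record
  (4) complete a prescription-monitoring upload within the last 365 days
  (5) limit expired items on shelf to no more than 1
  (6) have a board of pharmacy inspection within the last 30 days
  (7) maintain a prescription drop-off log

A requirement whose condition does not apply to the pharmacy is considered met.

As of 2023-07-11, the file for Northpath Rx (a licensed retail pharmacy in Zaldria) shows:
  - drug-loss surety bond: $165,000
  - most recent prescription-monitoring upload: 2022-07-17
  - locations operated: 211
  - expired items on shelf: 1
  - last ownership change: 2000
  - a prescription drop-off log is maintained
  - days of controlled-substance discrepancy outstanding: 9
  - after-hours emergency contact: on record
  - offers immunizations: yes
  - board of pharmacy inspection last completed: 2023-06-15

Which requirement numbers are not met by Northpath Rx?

2

1. condition 'offers immunizations' holds; drug-loss surety bond $165,000 ≥ $155,000 → met
2. days of controlled-substance discrepancy outstanding 9 > 8 → not met
3. after-hours emergency contact present → met
4. prescription-monitoring upload 359 days ago vs limit 365 → met
5. expired items on shelf 1 ≤ 1 → met
6. board of pharmacy inspection 26 days ago vs limit 30 → met
7. prescription drop-off log present → met
Not met: 2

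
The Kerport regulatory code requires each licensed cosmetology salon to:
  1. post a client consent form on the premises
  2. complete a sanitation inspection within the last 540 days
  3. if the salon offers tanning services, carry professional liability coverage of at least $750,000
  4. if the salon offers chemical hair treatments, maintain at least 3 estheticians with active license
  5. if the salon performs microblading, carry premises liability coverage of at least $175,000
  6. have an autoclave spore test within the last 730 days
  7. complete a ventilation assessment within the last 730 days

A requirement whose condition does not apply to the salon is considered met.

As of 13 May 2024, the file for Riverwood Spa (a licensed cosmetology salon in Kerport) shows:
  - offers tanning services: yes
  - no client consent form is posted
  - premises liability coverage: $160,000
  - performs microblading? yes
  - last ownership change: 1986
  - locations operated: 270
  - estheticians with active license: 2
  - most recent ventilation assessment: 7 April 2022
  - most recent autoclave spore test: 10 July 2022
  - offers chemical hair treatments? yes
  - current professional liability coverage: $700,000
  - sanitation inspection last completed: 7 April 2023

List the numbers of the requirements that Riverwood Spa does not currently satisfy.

1. client consent form absent → not met
2. sanitation inspection 402 days ago vs limit 540 → met
3. condition 'offers tanning services' holds; professional liability coverage $700,000 < $750,000 → not met
4. condition 'offers chemical hair treatments' holds; estheticians with active license 2 < 3 → not met
5. condition 'performs microblading' holds; premises liability coverage $160,000 < $175,000 → not met
6. autoclave spore test 673 days ago vs limit 730 → met
7. ventilation assessment 767 days ago vs limit 730 → not met
Not met: 1, 3, 4, 5, 7

1, 3, 4, 5, 7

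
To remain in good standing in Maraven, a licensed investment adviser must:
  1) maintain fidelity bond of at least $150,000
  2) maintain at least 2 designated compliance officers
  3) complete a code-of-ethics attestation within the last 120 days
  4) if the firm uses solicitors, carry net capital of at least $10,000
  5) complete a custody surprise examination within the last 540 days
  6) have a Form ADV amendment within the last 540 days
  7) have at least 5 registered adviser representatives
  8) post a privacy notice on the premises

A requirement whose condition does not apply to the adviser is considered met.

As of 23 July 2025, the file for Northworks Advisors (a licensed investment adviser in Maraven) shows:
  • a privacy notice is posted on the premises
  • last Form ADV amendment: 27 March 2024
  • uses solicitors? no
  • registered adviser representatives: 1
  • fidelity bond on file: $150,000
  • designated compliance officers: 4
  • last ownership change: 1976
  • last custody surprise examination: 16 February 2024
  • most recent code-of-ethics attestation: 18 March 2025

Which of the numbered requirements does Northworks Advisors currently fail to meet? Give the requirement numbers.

3, 7

1. fidelity bond $150,000 ≥ $150,000 → met
2. designated compliance officers 4 ≥ 2 → met
3. code-of-ethics attestation 127 days ago vs limit 120 → not met
4. condition 'uses solicitors' does not hold → requirement n/a → met
5. custody surprise examination 523 days ago vs limit 540 → met
6. Form ADV amendment 483 days ago vs limit 540 → met
7. registered adviser representatives 1 < 5 → not met
8. privacy notice present → met
Not met: 3, 7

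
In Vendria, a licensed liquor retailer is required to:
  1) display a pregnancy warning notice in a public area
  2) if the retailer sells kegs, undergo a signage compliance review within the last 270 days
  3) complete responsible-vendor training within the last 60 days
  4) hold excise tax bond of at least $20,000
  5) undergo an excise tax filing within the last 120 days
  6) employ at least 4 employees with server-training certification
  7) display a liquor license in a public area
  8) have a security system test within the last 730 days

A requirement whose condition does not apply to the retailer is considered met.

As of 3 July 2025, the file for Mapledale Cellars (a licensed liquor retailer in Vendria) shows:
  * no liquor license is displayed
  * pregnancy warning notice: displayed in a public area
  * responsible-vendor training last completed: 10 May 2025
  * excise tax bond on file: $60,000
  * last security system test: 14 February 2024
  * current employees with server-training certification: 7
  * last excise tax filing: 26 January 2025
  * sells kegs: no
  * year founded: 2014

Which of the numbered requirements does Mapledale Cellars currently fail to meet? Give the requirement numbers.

1. pregnancy warning notice present → met
2. condition 'sells kegs' does not hold → requirement n/a → met
3. responsible-vendor training 54 days ago vs limit 60 → met
4. excise tax bond $60,000 ≥ $20,000 → met
5. excise tax filing 158 days ago vs limit 120 → not met
6. employees with server-training certification 7 ≥ 4 → met
7. liquor license absent → not met
8. security system test 505 days ago vs limit 730 → met
Not met: 5, 7

5, 7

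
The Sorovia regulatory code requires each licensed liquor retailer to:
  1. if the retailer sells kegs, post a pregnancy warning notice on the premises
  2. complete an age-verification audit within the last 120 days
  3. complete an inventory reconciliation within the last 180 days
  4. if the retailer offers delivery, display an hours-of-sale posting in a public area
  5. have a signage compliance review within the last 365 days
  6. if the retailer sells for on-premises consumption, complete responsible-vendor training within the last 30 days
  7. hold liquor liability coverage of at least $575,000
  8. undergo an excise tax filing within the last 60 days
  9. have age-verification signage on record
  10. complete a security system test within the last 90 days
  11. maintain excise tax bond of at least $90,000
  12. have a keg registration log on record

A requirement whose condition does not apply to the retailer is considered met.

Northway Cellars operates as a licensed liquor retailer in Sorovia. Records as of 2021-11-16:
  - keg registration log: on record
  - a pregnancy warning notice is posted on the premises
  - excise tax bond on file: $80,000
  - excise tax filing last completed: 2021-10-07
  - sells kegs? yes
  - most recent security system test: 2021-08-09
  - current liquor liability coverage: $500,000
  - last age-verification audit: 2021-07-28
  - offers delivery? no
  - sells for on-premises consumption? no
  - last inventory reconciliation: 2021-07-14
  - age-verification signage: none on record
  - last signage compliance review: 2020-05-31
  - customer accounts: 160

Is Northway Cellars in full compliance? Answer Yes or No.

1. condition 'sells kegs' holds; pregnancy warning notice present → met
2. age-verification audit 111 days ago vs limit 120 → met
3. inventory reconciliation 125 days ago vs limit 180 → met
4. condition 'offers delivery' does not hold → requirement n/a → met
5. signage compliance review 534 days ago vs limit 365 → not met
6. condition 'sells for on-premises consumption' does not hold → requirement n/a → met
7. liquor liability coverage $500,000 < $575,000 → not met
8. excise tax filing 40 days ago vs limit 60 → met
9. age-verification signage absent → not met
10. security system test 99 days ago vs limit 90 → not met
11. excise tax bond $80,000 < $90,000 → not met
12. keg registration log present → met
Not met: 5, 7, 9, 10, 11

No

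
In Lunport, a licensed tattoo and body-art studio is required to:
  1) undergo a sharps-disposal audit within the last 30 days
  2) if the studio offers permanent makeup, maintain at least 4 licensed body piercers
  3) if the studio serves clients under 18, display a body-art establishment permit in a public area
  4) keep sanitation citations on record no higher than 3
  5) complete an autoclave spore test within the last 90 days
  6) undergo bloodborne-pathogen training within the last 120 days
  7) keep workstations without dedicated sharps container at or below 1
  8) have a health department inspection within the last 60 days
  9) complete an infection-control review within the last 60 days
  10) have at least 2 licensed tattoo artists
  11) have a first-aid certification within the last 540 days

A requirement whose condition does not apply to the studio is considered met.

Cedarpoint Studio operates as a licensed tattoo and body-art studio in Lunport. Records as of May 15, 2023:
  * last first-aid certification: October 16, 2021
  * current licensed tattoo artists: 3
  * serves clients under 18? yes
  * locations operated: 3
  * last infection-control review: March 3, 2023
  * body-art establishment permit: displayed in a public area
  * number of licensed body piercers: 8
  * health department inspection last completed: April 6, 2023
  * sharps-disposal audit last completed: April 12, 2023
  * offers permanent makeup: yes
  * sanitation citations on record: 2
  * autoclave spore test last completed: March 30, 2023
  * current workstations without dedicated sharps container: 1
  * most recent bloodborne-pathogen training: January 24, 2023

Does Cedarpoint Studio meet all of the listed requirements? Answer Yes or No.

No

1. sharps-disposal audit 33 days ago vs limit 30 → not met
2. condition 'offers permanent makeup' holds; licensed body piercers 8 ≥ 4 → met
3. condition 'serves clients under 18' holds; body-art establishment permit present → met
4. sanitation citations on record 2 ≤ 3 → met
5. autoclave spore test 46 days ago vs limit 90 → met
6. bloodborne-pathogen training 111 days ago vs limit 120 → met
7. workstations without dedicated sharps container 1 ≤ 1 → met
8. health department inspection 39 days ago vs limit 60 → met
9. infection-control review 73 days ago vs limit 60 → not met
10. licensed tattoo artists 3 ≥ 2 → met
11. first-aid certification 576 days ago vs limit 540 → not met
Not met: 1, 9, 11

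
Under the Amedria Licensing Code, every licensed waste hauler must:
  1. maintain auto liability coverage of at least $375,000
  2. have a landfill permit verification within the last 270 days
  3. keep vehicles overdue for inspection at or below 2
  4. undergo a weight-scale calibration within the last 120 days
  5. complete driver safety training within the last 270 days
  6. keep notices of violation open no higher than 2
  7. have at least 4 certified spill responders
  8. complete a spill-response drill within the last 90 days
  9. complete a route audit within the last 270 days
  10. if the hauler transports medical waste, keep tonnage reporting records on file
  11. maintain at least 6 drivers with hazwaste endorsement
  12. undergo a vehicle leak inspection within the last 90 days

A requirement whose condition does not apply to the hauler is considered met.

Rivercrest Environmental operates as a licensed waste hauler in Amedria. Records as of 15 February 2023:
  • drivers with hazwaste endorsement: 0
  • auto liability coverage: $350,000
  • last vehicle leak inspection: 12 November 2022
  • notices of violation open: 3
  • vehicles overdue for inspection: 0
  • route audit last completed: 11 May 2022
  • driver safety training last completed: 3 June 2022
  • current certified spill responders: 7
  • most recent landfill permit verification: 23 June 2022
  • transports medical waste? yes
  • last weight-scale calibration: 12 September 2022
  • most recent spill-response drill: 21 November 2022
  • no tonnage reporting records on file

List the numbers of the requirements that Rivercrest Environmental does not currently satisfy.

1, 4, 6, 9, 10, 11, 12

1. auto liability coverage $350,000 < $375,000 → not met
2. landfill permit verification 237 days ago vs limit 270 → met
3. vehicles overdue for inspection 0 ≤ 2 → met
4. weight-scale calibration 156 days ago vs limit 120 → not met
5. driver safety training 257 days ago vs limit 270 → met
6. notices of violation open 3 > 2 → not met
7. certified spill responders 7 ≥ 4 → met
8. spill-response drill 86 days ago vs limit 90 → met
9. route audit 280 days ago vs limit 270 → not met
10. condition 'transports medical waste' holds; tonnage reporting records absent → not met
11. drivers with hazwaste endorsement 0 < 6 → not met
12. vehicle leak inspection 95 days ago vs limit 90 → not met
Not met: 1, 4, 6, 9, 10, 11, 12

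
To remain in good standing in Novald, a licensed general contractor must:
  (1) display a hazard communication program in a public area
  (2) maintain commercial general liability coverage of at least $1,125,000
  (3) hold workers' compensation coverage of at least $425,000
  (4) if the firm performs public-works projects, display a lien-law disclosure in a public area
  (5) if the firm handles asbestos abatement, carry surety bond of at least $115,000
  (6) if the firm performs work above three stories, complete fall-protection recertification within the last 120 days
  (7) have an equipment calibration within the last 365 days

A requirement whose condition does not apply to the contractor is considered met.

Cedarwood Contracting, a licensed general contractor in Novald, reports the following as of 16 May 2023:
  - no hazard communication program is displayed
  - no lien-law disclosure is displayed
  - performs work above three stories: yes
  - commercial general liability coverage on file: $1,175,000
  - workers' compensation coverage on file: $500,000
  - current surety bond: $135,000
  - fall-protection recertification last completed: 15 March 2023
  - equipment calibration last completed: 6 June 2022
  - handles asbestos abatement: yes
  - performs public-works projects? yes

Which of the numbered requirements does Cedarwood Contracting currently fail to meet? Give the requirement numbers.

1. hazard communication program absent → not met
2. commercial general liability coverage $1,175,000 ≥ $1,125,000 → met
3. workers' compensation coverage $500,000 ≥ $425,000 → met
4. condition 'performs public-works projects' holds; lien-law disclosure absent → not met
5. condition 'handles asbestos abatement' holds; surety bond $135,000 ≥ $115,000 → met
6. condition 'performs work above three stories' holds; fall-protection recertification 62 days ago vs limit 120 → met
7. equipment calibration 344 days ago vs limit 365 → met
Not met: 1, 4

1, 4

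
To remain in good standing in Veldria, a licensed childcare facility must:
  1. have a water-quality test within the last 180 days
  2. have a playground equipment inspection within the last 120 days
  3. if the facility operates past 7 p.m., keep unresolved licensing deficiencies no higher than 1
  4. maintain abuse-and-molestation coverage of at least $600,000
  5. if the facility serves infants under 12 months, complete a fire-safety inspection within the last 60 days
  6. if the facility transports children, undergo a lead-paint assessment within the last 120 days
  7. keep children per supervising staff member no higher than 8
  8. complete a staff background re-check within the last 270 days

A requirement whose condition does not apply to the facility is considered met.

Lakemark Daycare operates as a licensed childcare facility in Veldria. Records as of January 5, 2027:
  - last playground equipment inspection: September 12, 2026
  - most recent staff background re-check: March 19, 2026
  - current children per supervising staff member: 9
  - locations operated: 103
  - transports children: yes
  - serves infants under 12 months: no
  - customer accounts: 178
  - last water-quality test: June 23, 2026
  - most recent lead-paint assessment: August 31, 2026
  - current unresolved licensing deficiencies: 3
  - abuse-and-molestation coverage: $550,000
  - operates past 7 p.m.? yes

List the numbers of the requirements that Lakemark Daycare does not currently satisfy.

1, 3, 4, 6, 7, 8

1. water-quality test 196 days ago vs limit 180 → not met
2. playground equipment inspection 115 days ago vs limit 120 → met
3. condition 'operates past 7 p.m.' holds; unresolved licensing deficiencies 3 > 1 → not met
4. abuse-and-molestation coverage $550,000 < $600,000 → not met
5. condition 'serves infants under 12 months' does not hold → requirement n/a → met
6. condition 'transports children' holds; lead-paint assessment 127 days ago vs limit 120 → not met
7. children per supervising staff member 9 > 8 → not met
8. staff background re-check 292 days ago vs limit 270 → not met
Not met: 1, 3, 4, 6, 7, 8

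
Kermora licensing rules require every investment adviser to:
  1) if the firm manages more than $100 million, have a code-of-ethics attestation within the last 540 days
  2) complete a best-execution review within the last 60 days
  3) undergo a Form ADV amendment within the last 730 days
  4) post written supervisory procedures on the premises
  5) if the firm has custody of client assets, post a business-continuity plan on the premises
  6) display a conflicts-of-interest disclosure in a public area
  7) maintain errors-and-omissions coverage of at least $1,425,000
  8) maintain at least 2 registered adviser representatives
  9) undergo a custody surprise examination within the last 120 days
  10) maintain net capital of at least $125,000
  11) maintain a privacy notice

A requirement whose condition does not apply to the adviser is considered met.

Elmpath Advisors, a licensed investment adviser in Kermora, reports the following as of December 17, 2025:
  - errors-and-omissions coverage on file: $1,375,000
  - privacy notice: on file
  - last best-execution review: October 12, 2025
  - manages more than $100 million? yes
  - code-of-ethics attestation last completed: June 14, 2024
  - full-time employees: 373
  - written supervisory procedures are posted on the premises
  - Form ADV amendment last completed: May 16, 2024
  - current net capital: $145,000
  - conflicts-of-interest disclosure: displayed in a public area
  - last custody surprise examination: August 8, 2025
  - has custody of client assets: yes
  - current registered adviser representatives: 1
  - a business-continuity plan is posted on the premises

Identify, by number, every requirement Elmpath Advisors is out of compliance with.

1. condition 'manages more than $100 million' holds; code-of-ethics attestation 551 days ago vs limit 540 → not met
2. best-execution review 66 days ago vs limit 60 → not met
3. Form ADV amendment 580 days ago vs limit 730 → met
4. written supervisory procedures present → met
5. condition 'has custody of client assets' holds; business-continuity plan present → met
6. conflicts-of-interest disclosure present → met
7. errors-and-omissions coverage $1,375,000 < $1,425,000 → not met
8. registered adviser representatives 1 < 2 → not met
9. custody surprise examination 131 days ago vs limit 120 → not met
10. net capital $145,000 ≥ $125,000 → met
11. privacy notice present → met
Not met: 1, 2, 7, 8, 9

1, 2, 7, 8, 9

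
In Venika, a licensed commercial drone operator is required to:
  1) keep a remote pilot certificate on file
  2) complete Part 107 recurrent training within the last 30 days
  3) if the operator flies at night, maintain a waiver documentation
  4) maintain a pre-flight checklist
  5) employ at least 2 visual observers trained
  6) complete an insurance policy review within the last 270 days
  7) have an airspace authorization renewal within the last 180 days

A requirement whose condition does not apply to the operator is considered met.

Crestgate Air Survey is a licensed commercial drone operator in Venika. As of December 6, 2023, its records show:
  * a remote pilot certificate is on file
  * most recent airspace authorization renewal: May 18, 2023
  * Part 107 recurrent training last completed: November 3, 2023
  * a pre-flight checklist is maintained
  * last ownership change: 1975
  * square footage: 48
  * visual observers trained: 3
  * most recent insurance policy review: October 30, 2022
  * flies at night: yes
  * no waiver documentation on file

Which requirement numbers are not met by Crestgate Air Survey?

2, 3, 6, 7

1. remote pilot certificate present → met
2. Part 107 recurrent training 33 days ago vs limit 30 → not met
3. condition 'flies at night' holds; waiver documentation absent → not met
4. pre-flight checklist present → met
5. visual observers trained 3 ≥ 2 → met
6. insurance policy review 402 days ago vs limit 270 → not met
7. airspace authorization renewal 202 days ago vs limit 180 → not met
Not met: 2, 3, 6, 7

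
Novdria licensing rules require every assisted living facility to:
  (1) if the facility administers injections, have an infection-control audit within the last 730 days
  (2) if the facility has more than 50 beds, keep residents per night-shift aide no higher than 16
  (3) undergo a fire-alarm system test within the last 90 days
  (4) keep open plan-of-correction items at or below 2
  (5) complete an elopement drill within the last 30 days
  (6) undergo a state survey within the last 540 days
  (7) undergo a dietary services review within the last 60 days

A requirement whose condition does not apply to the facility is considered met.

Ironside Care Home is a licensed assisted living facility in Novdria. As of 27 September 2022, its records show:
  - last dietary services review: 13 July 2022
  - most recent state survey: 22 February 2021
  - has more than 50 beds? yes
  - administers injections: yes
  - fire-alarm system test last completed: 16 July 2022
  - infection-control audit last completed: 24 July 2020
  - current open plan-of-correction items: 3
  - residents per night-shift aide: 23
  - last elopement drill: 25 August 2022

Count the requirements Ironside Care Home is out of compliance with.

6

1. condition 'administers injections' holds; infection-control audit 795 days ago vs limit 730 → not met
2. condition 'has more than 50 beds' holds; residents per night-shift aide 23 > 16 → not met
3. fire-alarm system test 73 days ago vs limit 90 → met
4. open plan-of-correction items 3 > 2 → not met
5. elopement drill 33 days ago vs limit 30 → not met
6. state survey 582 days ago vs limit 540 → not met
7. dietary services review 76 days ago vs limit 60 → not met
Not met: 6 of 7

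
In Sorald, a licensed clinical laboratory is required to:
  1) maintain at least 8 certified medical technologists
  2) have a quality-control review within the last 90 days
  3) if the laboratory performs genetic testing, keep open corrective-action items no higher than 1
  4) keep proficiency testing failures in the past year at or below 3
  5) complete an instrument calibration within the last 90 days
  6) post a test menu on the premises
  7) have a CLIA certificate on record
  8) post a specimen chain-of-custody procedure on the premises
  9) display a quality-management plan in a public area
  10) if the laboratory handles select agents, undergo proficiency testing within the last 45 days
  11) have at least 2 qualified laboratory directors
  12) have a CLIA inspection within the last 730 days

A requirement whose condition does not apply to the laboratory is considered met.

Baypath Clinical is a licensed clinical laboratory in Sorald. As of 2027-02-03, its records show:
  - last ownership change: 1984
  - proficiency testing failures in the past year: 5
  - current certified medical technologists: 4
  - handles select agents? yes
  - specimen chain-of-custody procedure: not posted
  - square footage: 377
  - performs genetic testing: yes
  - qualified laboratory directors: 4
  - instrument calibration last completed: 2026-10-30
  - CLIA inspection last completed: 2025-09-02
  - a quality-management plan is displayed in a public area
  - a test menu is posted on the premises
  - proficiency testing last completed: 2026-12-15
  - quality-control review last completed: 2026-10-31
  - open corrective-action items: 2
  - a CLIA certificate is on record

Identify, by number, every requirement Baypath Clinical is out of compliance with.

1, 2, 3, 4, 5, 8, 10

1. certified medical technologists 4 < 8 → not met
2. quality-control review 95 days ago vs limit 90 → not met
3. condition 'performs genetic testing' holds; open corrective-action items 2 > 1 → not met
4. proficiency testing failures in the past year 5 > 3 → not met
5. instrument calibration 96 days ago vs limit 90 → not met
6. test menu present → met
7. CLIA certificate present → met
8. specimen chain-of-custody procedure absent → not met
9. quality-management plan present → met
10. condition 'handles select agents' holds; proficiency testing 50 days ago vs limit 45 → not met
11. qualified laboratory directors 4 ≥ 2 → met
12. CLIA inspection 519 days ago vs limit 730 → met
Not met: 1, 2, 3, 4, 5, 8, 10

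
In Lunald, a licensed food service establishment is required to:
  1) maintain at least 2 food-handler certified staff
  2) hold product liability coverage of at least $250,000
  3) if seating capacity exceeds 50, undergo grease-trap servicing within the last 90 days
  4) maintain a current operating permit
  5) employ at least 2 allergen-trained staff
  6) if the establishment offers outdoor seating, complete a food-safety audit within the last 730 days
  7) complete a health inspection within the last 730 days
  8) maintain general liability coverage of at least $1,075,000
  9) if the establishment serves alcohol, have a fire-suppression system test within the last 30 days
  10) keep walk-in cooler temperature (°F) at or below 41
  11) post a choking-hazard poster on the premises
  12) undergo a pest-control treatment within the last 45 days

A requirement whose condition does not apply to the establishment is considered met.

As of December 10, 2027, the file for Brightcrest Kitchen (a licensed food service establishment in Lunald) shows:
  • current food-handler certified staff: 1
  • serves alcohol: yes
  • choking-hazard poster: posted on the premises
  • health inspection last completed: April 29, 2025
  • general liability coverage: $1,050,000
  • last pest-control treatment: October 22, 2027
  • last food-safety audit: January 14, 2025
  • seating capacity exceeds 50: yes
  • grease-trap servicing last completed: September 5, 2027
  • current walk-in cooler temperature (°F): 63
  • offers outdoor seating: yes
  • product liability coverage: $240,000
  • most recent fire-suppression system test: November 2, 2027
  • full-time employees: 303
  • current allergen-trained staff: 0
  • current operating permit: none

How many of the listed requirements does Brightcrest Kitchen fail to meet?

11

1. food-handler certified staff 1 < 2 → not met
2. product liability coverage $240,000 < $250,000 → not met
3. condition 'seating capacity exceeds 50' holds; grease-trap servicing 96 days ago vs limit 90 → not met
4. current operating permit absent → not met
5. allergen-trained staff 0 < 2 → not met
6. condition 'offers outdoor seating' holds; food-safety audit 1060 days ago vs limit 730 → not met
7. health inspection 955 days ago vs limit 730 → not met
8. general liability coverage $1,050,000 < $1,075,000 → not met
9. condition 'serves alcohol' holds; fire-suppression system test 38 days ago vs limit 30 → not met
10. walk-in cooler temperature (°F) 63 > 41 → not met
11. choking-hazard poster present → met
12. pest-control treatment 49 days ago vs limit 45 → not met
Not met: 11 of 12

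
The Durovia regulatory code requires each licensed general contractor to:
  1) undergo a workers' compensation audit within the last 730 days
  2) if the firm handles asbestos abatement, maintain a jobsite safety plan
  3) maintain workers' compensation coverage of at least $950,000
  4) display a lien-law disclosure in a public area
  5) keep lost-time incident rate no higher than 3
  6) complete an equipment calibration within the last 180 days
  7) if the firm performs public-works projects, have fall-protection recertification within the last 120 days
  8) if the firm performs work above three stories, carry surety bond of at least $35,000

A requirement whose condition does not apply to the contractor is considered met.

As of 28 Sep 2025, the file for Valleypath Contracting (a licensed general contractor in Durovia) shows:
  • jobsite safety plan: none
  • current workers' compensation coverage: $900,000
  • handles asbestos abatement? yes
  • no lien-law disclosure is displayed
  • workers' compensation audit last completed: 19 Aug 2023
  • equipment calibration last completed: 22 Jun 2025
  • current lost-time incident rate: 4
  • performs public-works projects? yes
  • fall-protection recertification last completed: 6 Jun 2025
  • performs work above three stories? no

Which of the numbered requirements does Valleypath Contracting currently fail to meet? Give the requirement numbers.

1. workers' compensation audit 771 days ago vs limit 730 → not met
2. condition 'handles asbestos abatement' holds; jobsite safety plan absent → not met
3. workers' compensation coverage $900,000 < $950,000 → not met
4. lien-law disclosure absent → not met
5. lost-time incident rate 4 > 3 → not met
6. equipment calibration 98 days ago vs limit 180 → met
7. condition 'performs public-works projects' holds; fall-protection recertification 114 days ago vs limit 120 → met
8. condition 'performs work above three stories' does not hold → requirement n/a → met
Not met: 1, 2, 3, 4, 5

1, 2, 3, 4, 5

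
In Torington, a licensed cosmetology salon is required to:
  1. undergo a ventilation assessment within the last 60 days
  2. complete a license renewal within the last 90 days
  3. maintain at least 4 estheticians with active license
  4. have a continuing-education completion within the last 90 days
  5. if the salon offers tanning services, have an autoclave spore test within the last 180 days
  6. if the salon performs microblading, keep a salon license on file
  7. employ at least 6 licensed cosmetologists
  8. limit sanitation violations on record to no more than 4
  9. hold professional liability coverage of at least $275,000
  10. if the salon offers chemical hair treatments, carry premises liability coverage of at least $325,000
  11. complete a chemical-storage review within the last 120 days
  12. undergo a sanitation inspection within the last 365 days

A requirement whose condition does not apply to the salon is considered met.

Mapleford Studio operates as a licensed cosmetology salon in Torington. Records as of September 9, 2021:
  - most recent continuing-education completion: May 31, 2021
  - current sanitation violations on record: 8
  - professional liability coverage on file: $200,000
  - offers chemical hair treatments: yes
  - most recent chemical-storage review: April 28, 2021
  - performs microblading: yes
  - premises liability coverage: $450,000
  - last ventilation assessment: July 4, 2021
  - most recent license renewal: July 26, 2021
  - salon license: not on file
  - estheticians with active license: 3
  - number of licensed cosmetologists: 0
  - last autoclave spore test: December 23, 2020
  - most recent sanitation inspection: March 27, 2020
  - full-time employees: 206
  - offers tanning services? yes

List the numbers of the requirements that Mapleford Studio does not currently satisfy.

1. ventilation assessment 67 days ago vs limit 60 → not met
2. license renewal 45 days ago vs limit 90 → met
3. estheticians with active license 3 < 4 → not met
4. continuing-education completion 101 days ago vs limit 90 → not met
5. condition 'offers tanning services' holds; autoclave spore test 260 days ago vs limit 180 → not met
6. condition 'performs microblading' holds; salon license absent → not met
7. licensed cosmetologists 0 < 6 → not met
8. sanitation violations on record 8 > 4 → not met
9. professional liability coverage $200,000 < $275,000 → not met
10. condition 'offers chemical hair treatments' holds; premises liability coverage $450,000 ≥ $325,000 → met
11. chemical-storage review 134 days ago vs limit 120 → not met
12. sanitation inspection 531 days ago vs limit 365 → not met
Not met: 1, 3, 4, 5, 6, 7, 8, 9, 11, 12

1, 3, 4, 5, 6, 7, 8, 9, 11, 12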